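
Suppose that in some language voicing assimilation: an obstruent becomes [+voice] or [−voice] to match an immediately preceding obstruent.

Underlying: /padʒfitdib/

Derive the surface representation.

[padʒvittib]

/f/ after /dʒ/ (voiced) → [v]
/d/ after /t/ (voiceless) → [t]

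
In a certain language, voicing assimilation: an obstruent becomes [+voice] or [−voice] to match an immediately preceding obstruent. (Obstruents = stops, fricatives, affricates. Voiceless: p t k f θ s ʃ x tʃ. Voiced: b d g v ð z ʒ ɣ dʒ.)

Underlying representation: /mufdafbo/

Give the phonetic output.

/d/ after /f/ (voiceless) → [t]
/b/ after /f/ (voiceless) → [p]

[muftafpo]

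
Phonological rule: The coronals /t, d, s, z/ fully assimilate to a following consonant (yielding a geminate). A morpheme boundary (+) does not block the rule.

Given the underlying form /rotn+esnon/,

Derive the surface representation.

/t/ before /n/ → [n] (total assimilation)
/s/ before /n/ → [n] (total assimilation)

[ronn+ennon]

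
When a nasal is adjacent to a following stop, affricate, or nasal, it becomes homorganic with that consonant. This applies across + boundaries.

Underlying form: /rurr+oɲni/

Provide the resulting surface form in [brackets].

[rurr+onni]

/ɲ/ before /n/ (alveolar) → [n]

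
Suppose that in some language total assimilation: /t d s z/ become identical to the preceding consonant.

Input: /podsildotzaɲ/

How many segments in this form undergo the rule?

/s/ after /d/ → [d] (total assimilation)
/d/ after /l/ → [l] (total assimilation)
/z/ after /t/ → [t] (total assimilation)
3 segments change.

3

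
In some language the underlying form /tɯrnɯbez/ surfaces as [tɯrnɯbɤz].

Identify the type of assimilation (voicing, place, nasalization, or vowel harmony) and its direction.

/e/→[ɤ].
Vowels agree with the first vowel, so the harmony is progressive.

vowel harmony, progressive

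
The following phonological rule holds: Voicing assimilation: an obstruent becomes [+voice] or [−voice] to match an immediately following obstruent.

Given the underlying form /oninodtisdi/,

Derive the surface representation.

/d/ before /t/ (voiceless) → [t]
/s/ before /d/ (voiced) → [z]

[oninottizdi]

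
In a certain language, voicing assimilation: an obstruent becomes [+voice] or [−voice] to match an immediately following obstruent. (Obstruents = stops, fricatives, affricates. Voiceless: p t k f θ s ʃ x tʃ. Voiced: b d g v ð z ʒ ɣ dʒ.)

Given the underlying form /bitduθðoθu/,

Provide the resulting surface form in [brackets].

[bidduððoθu]

/t/ before /d/ (voiced) → [d]
/θ/ before /ð/ (voiced) → [ð]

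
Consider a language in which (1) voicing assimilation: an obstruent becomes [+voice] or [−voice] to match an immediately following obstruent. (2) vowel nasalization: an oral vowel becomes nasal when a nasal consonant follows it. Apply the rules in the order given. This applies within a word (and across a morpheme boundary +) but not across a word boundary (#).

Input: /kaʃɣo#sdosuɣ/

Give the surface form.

[kaʒɣo#zdosuɣ]

Rule 1: /ʃ/ before /ɣ/ (voiced) → [ʒ]
Rule 1: /s/ before /d/ (voiced) → [z]
After rule 1: kaʒɣo#zdosuɣ
Rule 2: no segment meets the rule's conditions; no change.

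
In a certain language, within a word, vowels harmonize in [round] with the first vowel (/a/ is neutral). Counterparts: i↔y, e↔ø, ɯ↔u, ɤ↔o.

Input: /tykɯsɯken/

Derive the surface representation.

[tykusukøn]

/ɯ/ harmonizes with /y/ ([+round]) → [u]
/ɯ/ harmonizes with /y/ ([+round]) → [u]
/e/ harmonizes with /y/ ([+round]) → [ø]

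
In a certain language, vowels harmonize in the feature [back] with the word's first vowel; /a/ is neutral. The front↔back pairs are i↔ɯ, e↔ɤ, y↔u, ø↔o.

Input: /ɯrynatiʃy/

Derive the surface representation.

[ɯrunatɯʃu]

/y/ harmonizes with /ɯ/ ([+back]) → [u]
/i/ harmonizes with /ɯ/ ([+back]) → [ɯ]
/y/ harmonizes with /ɯ/ ([+back]) → [u]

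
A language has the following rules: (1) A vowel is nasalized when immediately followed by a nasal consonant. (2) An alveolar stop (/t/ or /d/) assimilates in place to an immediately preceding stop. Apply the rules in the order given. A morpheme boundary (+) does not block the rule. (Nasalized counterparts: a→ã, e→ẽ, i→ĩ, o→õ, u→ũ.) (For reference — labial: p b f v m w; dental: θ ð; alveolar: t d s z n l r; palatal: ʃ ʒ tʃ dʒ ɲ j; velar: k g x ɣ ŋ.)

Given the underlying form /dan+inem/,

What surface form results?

Rule 1: /a/ before nasal /n/ → [ã]
Rule 1: /i/ before nasal /n/ → [ĩ]
Rule 1: /e/ before nasal /m/ → [ẽ]
After rule 1: dãn+ĩnẽm
Rule 2: no segment meets the rule's conditions; no change.

[dãn+ĩnẽm]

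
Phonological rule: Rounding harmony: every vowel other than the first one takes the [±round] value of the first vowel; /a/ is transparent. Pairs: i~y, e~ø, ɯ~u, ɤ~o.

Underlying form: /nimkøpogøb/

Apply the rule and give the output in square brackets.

[nimkepɤgeb]

/ø/ harmonizes with /i/ ([-round]) → [e]
/o/ harmonizes with /i/ ([-round]) → [ɤ]
/ø/ harmonizes with /i/ ([-round]) → [e]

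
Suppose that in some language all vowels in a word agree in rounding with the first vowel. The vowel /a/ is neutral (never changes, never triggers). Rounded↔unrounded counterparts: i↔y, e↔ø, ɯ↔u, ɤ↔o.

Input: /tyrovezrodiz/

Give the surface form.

[tyrovøzrodyz]

/e/ harmonizes with /y/ ([+round]) → [ø]
/i/ harmonizes with /y/ ([+round]) → [y]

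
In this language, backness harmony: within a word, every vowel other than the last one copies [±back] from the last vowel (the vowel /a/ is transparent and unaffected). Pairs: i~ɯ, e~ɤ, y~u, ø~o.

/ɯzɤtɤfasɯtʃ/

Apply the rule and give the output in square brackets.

[ɯzɤtɤfasɯtʃ]

no segment meets the rule's conditions; no change.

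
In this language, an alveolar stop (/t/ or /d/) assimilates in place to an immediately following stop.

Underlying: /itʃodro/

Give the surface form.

no segment meets the rule's conditions; no change.

[itʃodro]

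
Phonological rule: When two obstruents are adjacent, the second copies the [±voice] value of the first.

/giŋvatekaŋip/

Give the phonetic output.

[giŋvatekaŋip]

no segment meets the rule's conditions; no change.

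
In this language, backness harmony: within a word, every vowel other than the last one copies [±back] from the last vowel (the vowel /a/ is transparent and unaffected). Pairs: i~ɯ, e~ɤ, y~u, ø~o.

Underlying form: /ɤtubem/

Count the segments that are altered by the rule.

2

/ɤ/ harmonizes with /e/ ([-back]) → [e]
/u/ harmonizes with /e/ ([-back]) → [y]
2 segments change.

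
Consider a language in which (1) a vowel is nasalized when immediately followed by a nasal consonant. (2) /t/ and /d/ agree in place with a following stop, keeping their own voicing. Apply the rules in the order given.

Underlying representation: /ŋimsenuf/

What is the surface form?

Rule 1: /i/ before nasal /m/ → [ĩ]
Rule 1: /e/ before nasal /n/ → [ẽ]
After rule 1: ŋĩmsẽnuf
Rule 2: no segment meets the rule's conditions; no change.

[ŋĩmsẽnuf]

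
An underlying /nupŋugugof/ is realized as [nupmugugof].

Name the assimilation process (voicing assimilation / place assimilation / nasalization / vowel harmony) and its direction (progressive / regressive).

/ŋ/→[m].
Each target copies a feature from the preceding segment, so the direction is progressive.

place assimilation, progressive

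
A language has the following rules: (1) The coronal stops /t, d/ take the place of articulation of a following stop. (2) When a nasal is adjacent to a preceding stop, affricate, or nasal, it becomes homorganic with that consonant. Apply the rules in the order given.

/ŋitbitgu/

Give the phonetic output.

Rule 1: /t/ before /b/ (labial) → [p]
Rule 1: /t/ before /g/ (velar) → [k]
After rule 1: ŋipbikgu
Rule 2: no segment meets the rule's conditions; no change.

[ŋipbikgu]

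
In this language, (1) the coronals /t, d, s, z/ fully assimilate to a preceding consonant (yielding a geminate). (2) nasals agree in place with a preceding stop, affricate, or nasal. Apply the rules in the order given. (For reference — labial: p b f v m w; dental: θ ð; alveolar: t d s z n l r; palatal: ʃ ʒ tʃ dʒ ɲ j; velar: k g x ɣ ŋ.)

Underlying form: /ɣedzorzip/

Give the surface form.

[ɣeddorrip]

Rule 1: /z/ after /d/ → [d] (total assimilation)
Rule 1: /z/ after /r/ → [r] (total assimilation)
After rule 1: ɣeddorrip
Rule 2: no segment meets the rule's conditions; no change.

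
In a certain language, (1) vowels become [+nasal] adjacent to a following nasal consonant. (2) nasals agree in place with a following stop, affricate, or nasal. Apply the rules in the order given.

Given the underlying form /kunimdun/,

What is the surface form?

[kũnĩndũn]

Rule 1: /u/ before nasal /n/ → [ũ]
Rule 1: /i/ before nasal /m/ → [ĩ]
Rule 1: /u/ before nasal /n/ → [ũ]
After rule 1: kũnĩmdũn
Rule 2: /m/ before /d/ (alveolar) → [n]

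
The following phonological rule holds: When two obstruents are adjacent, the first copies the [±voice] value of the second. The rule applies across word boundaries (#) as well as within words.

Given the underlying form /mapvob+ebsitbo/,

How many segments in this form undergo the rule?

3

/p/ before /v/ (voiced) → [b]
/b/ before /s/ (voiceless) → [p]
/t/ before /b/ (voiced) → [d]
3 segments change.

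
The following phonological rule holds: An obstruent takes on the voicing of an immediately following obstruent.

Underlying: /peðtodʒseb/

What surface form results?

/ð/ before /t/ (voiceless) → [θ]
/dʒ/ before /s/ (voiceless) → [tʃ]

[peθtotʃseb]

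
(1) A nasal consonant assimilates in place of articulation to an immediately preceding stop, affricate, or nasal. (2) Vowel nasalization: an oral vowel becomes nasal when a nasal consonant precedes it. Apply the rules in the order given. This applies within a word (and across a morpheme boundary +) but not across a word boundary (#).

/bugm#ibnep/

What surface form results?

Rule 1: /m/ after /g/ (velar) → [ŋ]
Rule 1: /n/ after /b/ (labial) → [m]
After rule 1: bugŋ#ibmep
Rule 2: /e/ after nasal /m/ → [ẽ]

[bugŋ#ibmẽp]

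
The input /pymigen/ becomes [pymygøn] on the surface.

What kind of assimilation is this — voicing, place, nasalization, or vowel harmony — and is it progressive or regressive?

vowel harmony, progressive

/i/→[y] /e/→[ø].
Vowels agree with the first vowel, so the harmony is progressive.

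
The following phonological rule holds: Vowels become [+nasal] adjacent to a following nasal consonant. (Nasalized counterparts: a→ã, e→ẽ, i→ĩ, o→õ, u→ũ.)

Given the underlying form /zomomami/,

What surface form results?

/o/ before nasal /m/ → [õ]
/o/ before nasal /m/ → [õ]
/a/ before nasal /m/ → [ã]

[zõmõmãmi]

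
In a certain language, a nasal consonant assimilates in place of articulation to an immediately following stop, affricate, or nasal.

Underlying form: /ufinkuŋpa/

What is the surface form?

[ufiŋkumpa]

/n/ before /k/ (velar) → [ŋ]
/ŋ/ before /p/ (labial) → [m]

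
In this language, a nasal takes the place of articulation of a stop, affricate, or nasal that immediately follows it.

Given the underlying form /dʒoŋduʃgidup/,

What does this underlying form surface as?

[dʒonduʃgidup]

/ŋ/ before /d/ (alveolar) → [n]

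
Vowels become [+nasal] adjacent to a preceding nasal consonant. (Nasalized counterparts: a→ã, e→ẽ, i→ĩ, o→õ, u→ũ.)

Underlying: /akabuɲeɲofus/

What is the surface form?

[akabuɲẽɲõfus]

/e/ after nasal /ɲ/ → [ẽ]
/o/ after nasal /ɲ/ → [õ]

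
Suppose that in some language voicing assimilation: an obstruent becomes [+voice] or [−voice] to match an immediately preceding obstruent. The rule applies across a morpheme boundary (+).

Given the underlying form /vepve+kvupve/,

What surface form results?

/v/ after /p/ (voiceless) → [f]
/v/ after /k/ (voiceless) → [f]
/v/ after /p/ (voiceless) → [f]

[vepfe+kfupfe]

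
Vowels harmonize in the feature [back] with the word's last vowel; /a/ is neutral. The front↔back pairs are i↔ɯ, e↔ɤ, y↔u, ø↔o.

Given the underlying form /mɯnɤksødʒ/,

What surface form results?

/ɯ/ harmonizes with /ø/ ([-back]) → [i]
/ɤ/ harmonizes with /ø/ ([-back]) → [e]

[mineksødʒ]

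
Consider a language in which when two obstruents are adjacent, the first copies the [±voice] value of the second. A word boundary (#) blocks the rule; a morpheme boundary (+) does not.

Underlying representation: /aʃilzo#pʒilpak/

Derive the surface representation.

[aʃilzo#bʒilpak]

/p/ before /ʒ/ (voiced) → [b]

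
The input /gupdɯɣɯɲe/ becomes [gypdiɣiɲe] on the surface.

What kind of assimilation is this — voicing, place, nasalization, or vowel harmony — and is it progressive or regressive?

vowel harmony, regressive

/u/→[y] /ɯ/→[i] /ɯ/→[i].
Vowels agree with the last vowel, so the harmony is regressive.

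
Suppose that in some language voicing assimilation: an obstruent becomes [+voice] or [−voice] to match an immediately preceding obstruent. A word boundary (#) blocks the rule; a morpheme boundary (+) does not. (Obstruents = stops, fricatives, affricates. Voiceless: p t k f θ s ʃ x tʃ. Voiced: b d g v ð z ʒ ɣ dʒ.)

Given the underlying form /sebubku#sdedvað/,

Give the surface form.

[sebubgu#stedvað]

/k/ after /b/ (voiced) → [g]
/d/ after /s/ (voiceless) → [t]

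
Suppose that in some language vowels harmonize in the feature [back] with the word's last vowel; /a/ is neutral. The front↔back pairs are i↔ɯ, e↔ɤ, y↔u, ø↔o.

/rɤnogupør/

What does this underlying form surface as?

[renøgypør]

/ɤ/ harmonizes with /ø/ ([-back]) → [e]
/o/ harmonizes with /ø/ ([-back]) → [ø]
/u/ harmonizes with /ø/ ([-back]) → [y]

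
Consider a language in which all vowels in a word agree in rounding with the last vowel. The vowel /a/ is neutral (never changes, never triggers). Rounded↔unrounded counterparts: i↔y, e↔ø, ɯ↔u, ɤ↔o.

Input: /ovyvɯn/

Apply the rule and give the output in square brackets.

/o/ harmonizes with /ɯ/ ([-round]) → [ɤ]
/y/ harmonizes with /ɯ/ ([-round]) → [i]

[ɤvivɯn]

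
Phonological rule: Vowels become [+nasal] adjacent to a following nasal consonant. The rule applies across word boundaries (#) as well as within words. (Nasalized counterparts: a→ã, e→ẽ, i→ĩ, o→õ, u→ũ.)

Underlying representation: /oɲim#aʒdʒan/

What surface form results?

/o/ before nasal /ɲ/ → [õ]
/i/ before nasal /m/ → [ĩ]
/a/ before nasal /n/ → [ã]

[õɲĩm#aʒdʒãn]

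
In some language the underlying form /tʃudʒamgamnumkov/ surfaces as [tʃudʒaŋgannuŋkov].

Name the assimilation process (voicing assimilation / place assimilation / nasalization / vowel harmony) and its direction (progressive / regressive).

place assimilation, regressive

/m/→[ŋ] /m/→[n] /m/→[ŋ].
Each target copies a feature from the following segment, so the direction is regressive.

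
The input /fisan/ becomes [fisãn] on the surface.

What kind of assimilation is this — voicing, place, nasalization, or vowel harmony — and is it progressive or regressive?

nasalization, regressive

/a/→[ã].
Each target copies a feature from the following segment, so the direction is regressive.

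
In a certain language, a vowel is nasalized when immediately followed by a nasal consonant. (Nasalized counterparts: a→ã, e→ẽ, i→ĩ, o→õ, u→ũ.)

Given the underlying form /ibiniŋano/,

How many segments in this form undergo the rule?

3

/i/ before nasal /n/ → [ĩ]
/i/ before nasal /ŋ/ → [ĩ]
/a/ before nasal /n/ → [ã]
3 segments change.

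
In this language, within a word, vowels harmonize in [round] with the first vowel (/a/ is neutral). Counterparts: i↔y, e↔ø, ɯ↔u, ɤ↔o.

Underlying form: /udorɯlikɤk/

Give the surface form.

[udorulykok]

/ɯ/ harmonizes with /u/ ([+round]) → [u]
/i/ harmonizes with /u/ ([+round]) → [y]
/ɤ/ harmonizes with /u/ ([+round]) → [o]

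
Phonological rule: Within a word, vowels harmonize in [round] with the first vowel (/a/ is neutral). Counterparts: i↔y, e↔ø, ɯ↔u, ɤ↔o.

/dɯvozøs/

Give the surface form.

/o/ harmonizes with /ɯ/ ([-round]) → [ɤ]
/ø/ harmonizes with /ɯ/ ([-round]) → [e]

[dɯvɤzes]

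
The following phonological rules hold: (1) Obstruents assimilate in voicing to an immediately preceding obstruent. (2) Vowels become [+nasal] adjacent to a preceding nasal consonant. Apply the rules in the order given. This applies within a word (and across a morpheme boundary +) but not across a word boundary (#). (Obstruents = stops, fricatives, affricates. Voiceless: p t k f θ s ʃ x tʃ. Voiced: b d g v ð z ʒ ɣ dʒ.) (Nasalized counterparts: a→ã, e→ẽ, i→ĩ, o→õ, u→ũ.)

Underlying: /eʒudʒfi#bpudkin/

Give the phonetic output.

[eʒudʒvi#bbudgin]

Rule 1: /f/ after /dʒ/ (voiced) → [v]
Rule 1: /p/ after /b/ (voiced) → [b]
Rule 1: /k/ after /d/ (voiced) → [g]
After rule 1: eʒudʒvi#bbudgin
Rule 2: no segment meets the rule's conditions; no change.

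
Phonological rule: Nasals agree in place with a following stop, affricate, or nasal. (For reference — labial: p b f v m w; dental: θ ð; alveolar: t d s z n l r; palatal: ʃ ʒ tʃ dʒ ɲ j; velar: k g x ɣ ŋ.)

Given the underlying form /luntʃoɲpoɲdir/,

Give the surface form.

/n/ before /tʃ/ (palatal) → [ɲ]
/ɲ/ before /p/ (labial) → [m]
/ɲ/ before /d/ (alveolar) → [n]

[luɲtʃompondir]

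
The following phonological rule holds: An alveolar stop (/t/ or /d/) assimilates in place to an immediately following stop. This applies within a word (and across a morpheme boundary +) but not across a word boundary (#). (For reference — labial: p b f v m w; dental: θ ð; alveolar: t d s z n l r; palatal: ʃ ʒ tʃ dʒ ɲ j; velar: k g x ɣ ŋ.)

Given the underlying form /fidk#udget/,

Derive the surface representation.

/d/ before /k/ (velar) → [g]
/d/ before /g/ (velar) → [g]

[figk#ugget]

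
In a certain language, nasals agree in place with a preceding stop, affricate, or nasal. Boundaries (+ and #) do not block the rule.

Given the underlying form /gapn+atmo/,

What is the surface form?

[gapm+atno]

/n/ after /p/ (labial) → [m]
/m/ after /t/ (alveolar) → [n]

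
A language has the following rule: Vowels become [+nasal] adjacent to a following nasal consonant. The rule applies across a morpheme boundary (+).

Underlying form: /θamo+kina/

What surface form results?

[θãmo+kĩna]

/a/ before nasal /m/ → [ã]
/i/ before nasal /n/ → [ĩ]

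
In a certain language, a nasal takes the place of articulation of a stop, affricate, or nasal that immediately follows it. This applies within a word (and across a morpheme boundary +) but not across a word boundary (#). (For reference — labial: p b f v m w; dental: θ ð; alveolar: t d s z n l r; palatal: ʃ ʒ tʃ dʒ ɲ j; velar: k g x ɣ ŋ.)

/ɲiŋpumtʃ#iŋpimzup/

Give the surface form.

[ɲimpuɲtʃ#impimzup]

/ŋ/ before /p/ (labial) → [m]
/m/ before /tʃ/ (palatal) → [ɲ]
/ŋ/ before /p/ (labial) → [m]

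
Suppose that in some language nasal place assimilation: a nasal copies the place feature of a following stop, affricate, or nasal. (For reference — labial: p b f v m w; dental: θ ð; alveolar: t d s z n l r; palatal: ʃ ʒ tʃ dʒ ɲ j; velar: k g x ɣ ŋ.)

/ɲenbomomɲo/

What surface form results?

/n/ before /b/ (labial) → [m]
/m/ before /ɲ/ (palatal) → [ɲ]

[ɲembomoɲɲo]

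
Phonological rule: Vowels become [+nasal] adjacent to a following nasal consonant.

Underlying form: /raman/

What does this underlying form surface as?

/a/ before nasal /m/ → [ã]
/a/ before nasal /n/ → [ã]

[rãmãn]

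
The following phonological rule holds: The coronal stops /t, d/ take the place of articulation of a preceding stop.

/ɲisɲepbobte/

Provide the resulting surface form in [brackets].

[ɲisɲepbobpe]

/t/ after /b/ (labial) → [p]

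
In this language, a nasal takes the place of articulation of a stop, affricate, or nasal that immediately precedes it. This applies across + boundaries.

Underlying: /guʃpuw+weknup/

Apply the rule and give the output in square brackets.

/n/ after /k/ (velar) → [ŋ]

[guʃpuw+wekŋup]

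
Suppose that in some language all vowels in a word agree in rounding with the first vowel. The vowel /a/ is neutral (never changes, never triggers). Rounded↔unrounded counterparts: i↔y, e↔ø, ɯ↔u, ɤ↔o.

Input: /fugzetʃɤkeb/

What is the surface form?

/e/ harmonizes with /u/ ([+round]) → [ø]
/ɤ/ harmonizes with /u/ ([+round]) → [o]
/e/ harmonizes with /u/ ([+round]) → [ø]

[fugzøtʃokøb]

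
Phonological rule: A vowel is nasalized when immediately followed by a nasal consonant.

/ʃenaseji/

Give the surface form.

/e/ before nasal /n/ → [ẽ]

[ʃẽnaseji]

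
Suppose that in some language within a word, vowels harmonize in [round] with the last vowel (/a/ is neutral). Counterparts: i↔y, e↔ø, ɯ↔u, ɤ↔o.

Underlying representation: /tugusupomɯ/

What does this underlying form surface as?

[tɯgɯsɯpɤmɯ]

/u/ harmonizes with /ɯ/ ([-round]) → [ɯ]
/u/ harmonizes with /ɯ/ ([-round]) → [ɯ]
/u/ harmonizes with /ɯ/ ([-round]) → [ɯ]
/o/ harmonizes with /ɯ/ ([-round]) → [ɤ]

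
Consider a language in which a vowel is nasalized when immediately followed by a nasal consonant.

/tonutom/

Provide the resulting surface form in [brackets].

[tõnutõm]

/o/ before nasal /n/ → [õ]
/o/ before nasal /m/ → [õ]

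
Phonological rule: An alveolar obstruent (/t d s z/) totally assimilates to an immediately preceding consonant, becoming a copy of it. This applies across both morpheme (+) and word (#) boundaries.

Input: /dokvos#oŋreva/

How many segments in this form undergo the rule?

0

No segment meets the rule's conditions.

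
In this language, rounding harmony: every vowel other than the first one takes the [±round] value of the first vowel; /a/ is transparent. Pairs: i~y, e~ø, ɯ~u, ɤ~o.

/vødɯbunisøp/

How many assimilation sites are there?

2

/ɯ/ harmonizes with /ø/ ([+round]) → [u]
/i/ harmonizes with /ø/ ([+round]) → [y]
2 segments change.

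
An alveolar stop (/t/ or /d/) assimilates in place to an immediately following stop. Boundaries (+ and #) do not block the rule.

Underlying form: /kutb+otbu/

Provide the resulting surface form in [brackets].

/t/ before /b/ (labial) → [p]
/t/ before /b/ (labial) → [p]

[kupb+opbu]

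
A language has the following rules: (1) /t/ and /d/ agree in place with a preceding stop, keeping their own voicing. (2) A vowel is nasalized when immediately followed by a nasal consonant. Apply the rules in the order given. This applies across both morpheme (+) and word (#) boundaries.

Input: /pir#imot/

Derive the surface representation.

[pir#ĩmot]

Rule 1: no segment meets the rule's conditions; no change.
After rule 1: pir#imot
Rule 2: /i/ before nasal /m/ → [ĩ]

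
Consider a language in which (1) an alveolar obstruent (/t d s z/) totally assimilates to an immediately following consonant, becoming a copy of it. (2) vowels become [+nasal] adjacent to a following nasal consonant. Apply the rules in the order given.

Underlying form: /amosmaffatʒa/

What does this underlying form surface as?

Rule 1: /s/ before /m/ → [m] (total assimilation)
Rule 1: /t/ before /ʒ/ → [ʒ] (total assimilation)
After rule 1: amommaffaʒʒa
Rule 2: /a/ before nasal /m/ → [ã]
Rule 2: /o/ before nasal /m/ → [õ]

[ãmõmmaffaʒʒa]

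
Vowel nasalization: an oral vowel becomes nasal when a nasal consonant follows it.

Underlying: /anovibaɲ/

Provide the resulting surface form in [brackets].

[ãnovibãɲ]

/a/ before nasal /n/ → [ã]
/a/ before nasal /ɲ/ → [ã]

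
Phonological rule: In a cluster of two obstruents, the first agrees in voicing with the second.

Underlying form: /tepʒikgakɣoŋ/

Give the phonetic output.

/p/ before /ʒ/ (voiced) → [b]
/k/ before /g/ (voiced) → [g]
/k/ before /ɣ/ (voiced) → [g]

[tebʒiggagɣoŋ]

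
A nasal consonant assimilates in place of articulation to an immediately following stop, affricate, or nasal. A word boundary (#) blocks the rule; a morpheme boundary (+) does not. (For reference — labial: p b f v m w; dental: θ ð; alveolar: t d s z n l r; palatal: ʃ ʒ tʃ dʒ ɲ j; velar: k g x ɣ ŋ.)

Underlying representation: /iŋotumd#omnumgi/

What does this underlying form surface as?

[iŋotund#onnuŋgi]

/m/ before /d/ (alveolar) → [n]
/m/ before /n/ (alveolar) → [n]
/m/ before /g/ (velar) → [ŋ]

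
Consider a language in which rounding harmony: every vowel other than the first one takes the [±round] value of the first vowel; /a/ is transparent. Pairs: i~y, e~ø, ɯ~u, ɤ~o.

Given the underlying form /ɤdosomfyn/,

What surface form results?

[ɤdɤsɤmfin]

/o/ harmonizes with /ɤ/ ([-round]) → [ɤ]
/o/ harmonizes with /ɤ/ ([-round]) → [ɤ]
/y/ harmonizes with /ɤ/ ([-round]) → [i]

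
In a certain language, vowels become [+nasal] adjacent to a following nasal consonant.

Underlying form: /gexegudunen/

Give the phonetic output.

/u/ before nasal /n/ → [ũ]
/e/ before nasal /n/ → [ẽ]

[gexegudũnẽn]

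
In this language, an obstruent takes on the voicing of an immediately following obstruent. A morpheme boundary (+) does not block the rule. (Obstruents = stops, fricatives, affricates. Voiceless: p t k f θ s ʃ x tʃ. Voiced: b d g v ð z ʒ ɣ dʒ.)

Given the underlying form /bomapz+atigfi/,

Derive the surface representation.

[bomabz+atikfi]

/p/ before /z/ (voiced) → [b]
/g/ before /f/ (voiceless) → [k]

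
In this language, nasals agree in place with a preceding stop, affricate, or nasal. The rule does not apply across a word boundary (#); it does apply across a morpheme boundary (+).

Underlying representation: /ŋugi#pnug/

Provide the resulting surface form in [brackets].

[ŋugi#pmug]

/n/ after /p/ (labial) → [m]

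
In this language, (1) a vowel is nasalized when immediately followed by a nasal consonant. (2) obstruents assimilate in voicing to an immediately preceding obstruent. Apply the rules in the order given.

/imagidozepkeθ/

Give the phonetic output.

[ĩmagidozepkeθ]

Rule 1: /i/ before nasal /m/ → [ĩ]
After rule 1: ĩmagidozepkeθ
Rule 2: no segment meets the rule's conditions; no change.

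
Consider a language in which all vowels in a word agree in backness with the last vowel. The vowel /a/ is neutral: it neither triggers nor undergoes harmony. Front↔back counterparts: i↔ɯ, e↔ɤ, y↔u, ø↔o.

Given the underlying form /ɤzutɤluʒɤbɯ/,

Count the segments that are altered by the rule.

No segment meets the rule's conditions.

0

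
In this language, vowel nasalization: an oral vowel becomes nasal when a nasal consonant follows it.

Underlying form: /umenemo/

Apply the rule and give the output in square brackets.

/u/ before nasal /m/ → [ũ]
/e/ before nasal /n/ → [ẽ]
/e/ before nasal /m/ → [ẽ]

[ũmẽnẽmo]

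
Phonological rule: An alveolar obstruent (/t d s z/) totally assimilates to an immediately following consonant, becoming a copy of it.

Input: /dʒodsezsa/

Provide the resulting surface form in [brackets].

[dʒossessa]

/d/ before /s/ → [s] (total assimilation)
/z/ before /s/ → [s] (total assimilation)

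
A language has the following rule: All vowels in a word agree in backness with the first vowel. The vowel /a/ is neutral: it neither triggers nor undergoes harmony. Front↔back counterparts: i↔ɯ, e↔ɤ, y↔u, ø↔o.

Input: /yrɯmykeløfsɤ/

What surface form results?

/ɯ/ harmonizes with /y/ ([-back]) → [i]
/ɤ/ harmonizes with /y/ ([-back]) → [e]

[yrimykeløfse]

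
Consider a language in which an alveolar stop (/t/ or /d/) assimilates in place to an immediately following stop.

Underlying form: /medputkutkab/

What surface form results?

[mebpukkukkab]

/d/ before /p/ (labial) → [b]
/t/ before /k/ (velar) → [k]
/t/ before /k/ (velar) → [k]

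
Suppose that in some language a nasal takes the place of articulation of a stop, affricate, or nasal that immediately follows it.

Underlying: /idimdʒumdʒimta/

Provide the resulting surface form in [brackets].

[idiɲdʒuɲdʒinta]

/m/ before /dʒ/ (palatal) → [ɲ]
/m/ before /dʒ/ (palatal) → [ɲ]
/m/ before /t/ (alveolar) → [n]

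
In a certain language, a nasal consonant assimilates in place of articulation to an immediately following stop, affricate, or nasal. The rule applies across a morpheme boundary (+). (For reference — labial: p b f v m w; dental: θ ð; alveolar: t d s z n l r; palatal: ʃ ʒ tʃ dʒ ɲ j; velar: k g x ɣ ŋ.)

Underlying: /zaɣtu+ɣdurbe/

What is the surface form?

[zaɣtu+ɣdurbe]

no segment meets the rule's conditions; no change.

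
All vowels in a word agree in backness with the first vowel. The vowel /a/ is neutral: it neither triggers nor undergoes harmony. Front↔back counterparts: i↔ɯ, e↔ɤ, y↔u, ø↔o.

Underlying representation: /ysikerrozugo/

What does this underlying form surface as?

/o/ harmonizes with /y/ ([-back]) → [ø]
/u/ harmonizes with /y/ ([-back]) → [y]
/o/ harmonizes with /y/ ([-back]) → [ø]

[ysikerrøzygø]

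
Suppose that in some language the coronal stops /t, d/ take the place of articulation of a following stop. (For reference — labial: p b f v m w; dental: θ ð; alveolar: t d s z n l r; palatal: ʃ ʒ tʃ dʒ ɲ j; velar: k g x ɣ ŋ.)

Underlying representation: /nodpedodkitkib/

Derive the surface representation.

[nobpedogkikkib]

/d/ before /p/ (labial) → [b]
/d/ before /k/ (velar) → [g]
/t/ before /k/ (velar) → [k]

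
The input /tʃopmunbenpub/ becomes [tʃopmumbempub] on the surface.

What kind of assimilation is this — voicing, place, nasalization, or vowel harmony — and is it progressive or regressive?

/n/→[m] /n/→[m].
Each target copies a feature from the following segment, so the direction is regressive.

place assimilation, regressive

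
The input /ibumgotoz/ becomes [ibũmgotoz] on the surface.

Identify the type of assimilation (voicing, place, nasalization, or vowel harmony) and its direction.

nasalization, regressive

/u/→[ũ].
Each target copies a feature from the following segment, so the direction is regressive.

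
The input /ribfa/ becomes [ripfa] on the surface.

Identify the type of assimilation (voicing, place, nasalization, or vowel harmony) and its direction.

/b/→[p].
Each target copies a feature from the following segment, so the direction is regressive.

voicing assimilation, regressive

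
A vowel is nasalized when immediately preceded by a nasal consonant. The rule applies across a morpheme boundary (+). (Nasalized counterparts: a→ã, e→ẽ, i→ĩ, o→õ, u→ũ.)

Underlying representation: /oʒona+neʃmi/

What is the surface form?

/a/ after nasal /n/ → [ã]
/e/ after nasal /n/ → [ẽ]
/i/ after nasal /m/ → [ĩ]

[oʒonã+nẽʃmĩ]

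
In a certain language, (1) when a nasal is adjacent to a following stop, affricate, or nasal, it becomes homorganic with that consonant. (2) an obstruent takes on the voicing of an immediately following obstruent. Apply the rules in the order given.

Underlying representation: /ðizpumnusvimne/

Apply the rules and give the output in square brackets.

Rule 1: /m/ before /n/ (alveolar) → [n]
Rule 1: /m/ before /n/ (alveolar) → [n]
After rule 1: ðizpunnusvinne
Rule 2: /z/ before /p/ (voiceless) → [s]
Rule 2: /s/ before /v/ (voiced) → [z]

[ðispunnuzvinne]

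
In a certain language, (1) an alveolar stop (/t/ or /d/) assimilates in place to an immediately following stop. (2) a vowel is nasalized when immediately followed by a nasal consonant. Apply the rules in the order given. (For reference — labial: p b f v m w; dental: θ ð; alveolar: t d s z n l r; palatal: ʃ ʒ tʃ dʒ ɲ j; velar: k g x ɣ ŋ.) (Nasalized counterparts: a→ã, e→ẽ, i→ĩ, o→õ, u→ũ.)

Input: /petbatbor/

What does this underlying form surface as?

Rule 1: /t/ before /b/ (labial) → [p]
Rule 1: /t/ before /b/ (labial) → [p]
After rule 1: pepbapbor
Rule 2: no segment meets the rule's conditions; no change.

[pepbapbor]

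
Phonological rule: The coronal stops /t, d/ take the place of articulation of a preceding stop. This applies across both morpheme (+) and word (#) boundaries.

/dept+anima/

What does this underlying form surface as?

/t/ after /p/ (labial) → [p]

[depp+anima]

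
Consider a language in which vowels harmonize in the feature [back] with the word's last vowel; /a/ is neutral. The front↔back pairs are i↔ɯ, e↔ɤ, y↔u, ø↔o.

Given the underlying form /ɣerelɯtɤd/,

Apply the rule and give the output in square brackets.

/e/ harmonizes with /ɤ/ ([+back]) → [ɤ]
/e/ harmonizes with /ɤ/ ([+back]) → [ɤ]

[ɣɤrɤlɯtɤd]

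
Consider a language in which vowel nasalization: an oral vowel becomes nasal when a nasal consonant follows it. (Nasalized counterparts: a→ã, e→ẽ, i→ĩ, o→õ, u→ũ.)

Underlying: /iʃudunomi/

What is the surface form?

[iʃudũnõmi]

/u/ before nasal /n/ → [ũ]
/o/ before nasal /m/ → [õ]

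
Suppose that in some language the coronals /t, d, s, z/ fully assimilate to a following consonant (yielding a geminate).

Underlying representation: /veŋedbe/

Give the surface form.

[veŋebbe]

/d/ before /b/ → [b] (total assimilation)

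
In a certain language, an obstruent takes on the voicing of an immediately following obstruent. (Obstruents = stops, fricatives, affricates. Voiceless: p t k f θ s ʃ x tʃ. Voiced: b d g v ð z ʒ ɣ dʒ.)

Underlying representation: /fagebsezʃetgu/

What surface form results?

/b/ before /s/ (voiceless) → [p]
/z/ before /ʃ/ (voiceless) → [s]
/t/ before /g/ (voiced) → [d]

[fagepsesʃedgu]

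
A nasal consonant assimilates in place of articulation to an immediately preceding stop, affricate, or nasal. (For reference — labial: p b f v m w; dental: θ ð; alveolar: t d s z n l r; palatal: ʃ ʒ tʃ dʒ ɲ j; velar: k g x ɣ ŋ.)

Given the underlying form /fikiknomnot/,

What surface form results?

[fikikŋommot]

/n/ after /k/ (velar) → [ŋ]
/n/ after /m/ (labial) → [m]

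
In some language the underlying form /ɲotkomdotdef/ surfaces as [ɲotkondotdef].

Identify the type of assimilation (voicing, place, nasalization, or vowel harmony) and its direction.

/m/→[n].
Each target copies a feature from the following segment, so the direction is regressive.

place assimilation, regressive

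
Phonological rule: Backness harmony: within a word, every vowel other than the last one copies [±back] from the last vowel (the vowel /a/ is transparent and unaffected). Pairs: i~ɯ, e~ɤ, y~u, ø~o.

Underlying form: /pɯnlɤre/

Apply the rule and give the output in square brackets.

/ɯ/ harmonizes with /e/ ([-back]) → [i]
/ɤ/ harmonizes with /e/ ([-back]) → [e]

[pinlere]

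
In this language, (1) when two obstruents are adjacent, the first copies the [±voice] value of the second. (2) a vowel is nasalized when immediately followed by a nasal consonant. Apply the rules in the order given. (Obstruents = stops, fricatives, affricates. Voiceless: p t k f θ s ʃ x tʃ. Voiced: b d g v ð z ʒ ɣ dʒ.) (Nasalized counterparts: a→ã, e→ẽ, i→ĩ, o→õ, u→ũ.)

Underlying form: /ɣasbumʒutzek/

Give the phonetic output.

[ɣazbũmʒudzek]

Rule 1: /s/ before /b/ (voiced) → [z]
Rule 1: /t/ before /z/ (voiced) → [d]
After rule 1: ɣazbumʒudzek
Rule 2: /u/ before nasal /m/ → [ũ]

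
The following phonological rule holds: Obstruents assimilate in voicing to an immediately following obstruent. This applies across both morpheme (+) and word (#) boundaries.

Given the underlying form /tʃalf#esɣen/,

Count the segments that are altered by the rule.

/s/ before /ɣ/ (voiced) → [z]
1 segment changes.

1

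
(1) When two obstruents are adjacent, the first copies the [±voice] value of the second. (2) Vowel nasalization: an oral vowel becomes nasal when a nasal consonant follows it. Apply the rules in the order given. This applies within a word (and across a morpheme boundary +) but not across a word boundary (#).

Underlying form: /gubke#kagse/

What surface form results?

[gupke#kakse]

Rule 1: /b/ before /k/ (voiceless) → [p]
Rule 1: /g/ before /s/ (voiceless) → [k]
After rule 1: gupke#kakse
Rule 2: no segment meets the rule's conditions; no change.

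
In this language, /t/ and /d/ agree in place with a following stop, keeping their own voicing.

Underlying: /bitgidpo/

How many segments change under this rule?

/t/ before /g/ (velar) → [k]
/d/ before /p/ (labial) → [b]
2 segments change.

2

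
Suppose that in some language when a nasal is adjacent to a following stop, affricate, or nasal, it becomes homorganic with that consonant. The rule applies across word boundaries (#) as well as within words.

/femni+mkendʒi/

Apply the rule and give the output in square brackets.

/m/ before /n/ (alveolar) → [n]
/m/ before /k/ (velar) → [ŋ]
/n/ before /dʒ/ (palatal) → [ɲ]

[fenni+ŋkeɲdʒi]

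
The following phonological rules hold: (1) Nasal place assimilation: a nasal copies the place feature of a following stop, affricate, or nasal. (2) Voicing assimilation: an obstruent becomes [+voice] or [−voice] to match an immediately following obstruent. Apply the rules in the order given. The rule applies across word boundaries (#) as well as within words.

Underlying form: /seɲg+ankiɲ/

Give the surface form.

[seŋg+aŋkiɲ]

Rule 1: /ɲ/ before /g/ (velar) → [ŋ]
Rule 1: /n/ before /k/ (velar) → [ŋ]
After rule 1: seŋg+aŋkiɲ
Rule 2: no segment meets the rule's conditions; no change.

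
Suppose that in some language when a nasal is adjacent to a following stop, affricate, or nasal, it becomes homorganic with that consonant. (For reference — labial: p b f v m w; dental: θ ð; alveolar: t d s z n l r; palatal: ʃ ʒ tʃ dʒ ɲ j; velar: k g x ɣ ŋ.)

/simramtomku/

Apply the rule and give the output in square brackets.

[simrantoŋku]

/m/ before /t/ (alveolar) → [n]
/m/ before /k/ (velar) → [ŋ]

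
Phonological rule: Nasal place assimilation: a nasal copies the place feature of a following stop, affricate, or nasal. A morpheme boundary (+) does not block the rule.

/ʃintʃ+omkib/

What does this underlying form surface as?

[ʃiɲtʃ+oŋkib]

/n/ before /tʃ/ (palatal) → [ɲ]
/m/ before /k/ (velar) → [ŋ]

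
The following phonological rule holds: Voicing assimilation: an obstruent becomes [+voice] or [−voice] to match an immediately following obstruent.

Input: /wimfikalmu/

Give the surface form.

[wimfikalmu]

no segment meets the rule's conditions; no change.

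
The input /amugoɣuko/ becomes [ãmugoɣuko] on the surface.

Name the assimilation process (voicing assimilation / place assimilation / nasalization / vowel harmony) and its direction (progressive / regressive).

nasalization, regressive

/a/→[ã].
Each target copies a feature from the following segment, so the direction is regressive.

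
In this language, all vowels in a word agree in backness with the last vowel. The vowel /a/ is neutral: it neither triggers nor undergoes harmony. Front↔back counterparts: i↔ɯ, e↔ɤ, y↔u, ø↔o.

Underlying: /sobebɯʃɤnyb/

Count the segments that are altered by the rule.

3

/o/ harmonizes with /y/ ([-back]) → [ø]
/ɯ/ harmonizes with /y/ ([-back]) → [i]
/ɤ/ harmonizes with /y/ ([-back]) → [e]
3 segments change.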